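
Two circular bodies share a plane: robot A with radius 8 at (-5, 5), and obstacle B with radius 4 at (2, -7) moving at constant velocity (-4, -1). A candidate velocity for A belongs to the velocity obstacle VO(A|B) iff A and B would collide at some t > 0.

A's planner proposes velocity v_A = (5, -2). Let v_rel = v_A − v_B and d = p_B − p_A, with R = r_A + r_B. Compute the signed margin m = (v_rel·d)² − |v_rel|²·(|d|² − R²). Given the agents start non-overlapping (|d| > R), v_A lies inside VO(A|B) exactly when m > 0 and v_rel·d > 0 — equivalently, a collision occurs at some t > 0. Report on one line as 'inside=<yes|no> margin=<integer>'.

d = (7, -12),  |d|² = 193;  R = 8+4 = 12,  c = 193−12² = 49
v_rel = (9, -1),  |v_rel|² = 82;  v_rel·d = (9)·(7) + (-1)·(-12) = 75
82·t² − 150·t + 49 = 0  ⇒  m = 75² − 82·49 = 1607
m = 1607 > 0,  v_rel·d = 75 > 0  ⇒  inside

inside=yes margin=1607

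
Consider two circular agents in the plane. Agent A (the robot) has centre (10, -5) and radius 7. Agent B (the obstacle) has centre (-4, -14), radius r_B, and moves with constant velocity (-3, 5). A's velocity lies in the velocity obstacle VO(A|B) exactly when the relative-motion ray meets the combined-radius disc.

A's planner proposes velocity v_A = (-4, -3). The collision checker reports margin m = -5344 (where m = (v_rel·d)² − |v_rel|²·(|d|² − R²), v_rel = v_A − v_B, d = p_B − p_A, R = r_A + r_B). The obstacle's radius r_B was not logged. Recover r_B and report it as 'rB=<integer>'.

m = -5344
d = (-14, -9);  v_rel = (-1, -8),  |v_rel|² = 65
v_rel×d = (-1)·(-9) − (-8)·(-14) = -103
since m = R²·65 − (-103)²:  R² = (10609 + -5344) / 65 = 81
R = √81 = 9  ⇒  r_B = 9 − 7 = 2

rB=2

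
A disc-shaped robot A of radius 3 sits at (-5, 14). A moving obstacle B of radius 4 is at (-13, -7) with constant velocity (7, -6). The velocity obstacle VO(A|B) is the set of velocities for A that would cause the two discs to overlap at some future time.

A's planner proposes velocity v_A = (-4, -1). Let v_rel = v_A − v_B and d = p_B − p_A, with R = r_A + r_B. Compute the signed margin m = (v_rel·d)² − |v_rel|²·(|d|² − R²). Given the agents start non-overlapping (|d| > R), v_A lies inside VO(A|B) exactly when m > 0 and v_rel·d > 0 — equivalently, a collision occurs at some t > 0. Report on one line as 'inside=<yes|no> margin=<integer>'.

d = (-8, -21),  |d|² = 505;  R = 3+4 = 7,  c = 505−7² = 456
v_rel = (-11, 5),  |v_rel|² = 146;  v_rel·d = (-11)·(-8) + (5)·(-21) = -17
146·t² + 34·t + 456 = 0  ⇒  m = (-17)² − 146·456 = -66287
m = -66287 < 0,  v_rel·d = -17 < 0  ⇒  outside

inside=no margin=-66287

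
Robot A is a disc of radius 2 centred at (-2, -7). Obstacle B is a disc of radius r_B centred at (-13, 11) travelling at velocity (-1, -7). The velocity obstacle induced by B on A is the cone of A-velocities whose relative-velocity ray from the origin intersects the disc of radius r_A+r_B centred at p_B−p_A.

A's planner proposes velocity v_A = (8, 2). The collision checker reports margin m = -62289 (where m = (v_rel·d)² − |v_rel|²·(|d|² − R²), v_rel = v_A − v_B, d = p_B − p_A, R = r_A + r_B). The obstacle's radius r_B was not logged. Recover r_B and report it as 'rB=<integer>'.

m = -62289
d = (-11, 18);  v_rel = (9, 9),  |v_rel|² = 162
v_rel×d = (9)·(18) − (9)·(-11) = 261
since m = R²·162 − 261²:  R² = (68121 + -62289) / 162 = 36
R = √36 = 6  ⇒  r_B = 6 − 2 = 4

rB=4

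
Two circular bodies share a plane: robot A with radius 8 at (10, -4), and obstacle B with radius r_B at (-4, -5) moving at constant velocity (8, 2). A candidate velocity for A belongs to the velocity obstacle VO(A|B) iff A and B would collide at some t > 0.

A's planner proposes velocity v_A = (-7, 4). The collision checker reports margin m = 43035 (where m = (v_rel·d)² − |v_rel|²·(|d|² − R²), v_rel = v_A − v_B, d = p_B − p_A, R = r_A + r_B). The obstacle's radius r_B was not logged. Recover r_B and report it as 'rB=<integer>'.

m = 43035
d = (-14, -1);  v_rel = (-15, 2),  |v_rel|² = 229
v_rel×d = (-15)·(-1) − (2)·(-14) = 43
since m = R²·229 − 43²:  R² = (1849 + 43035) / 229 = 196
R = √196 = 14  ⇒  r_B = 14 − 8 = 6

rB=6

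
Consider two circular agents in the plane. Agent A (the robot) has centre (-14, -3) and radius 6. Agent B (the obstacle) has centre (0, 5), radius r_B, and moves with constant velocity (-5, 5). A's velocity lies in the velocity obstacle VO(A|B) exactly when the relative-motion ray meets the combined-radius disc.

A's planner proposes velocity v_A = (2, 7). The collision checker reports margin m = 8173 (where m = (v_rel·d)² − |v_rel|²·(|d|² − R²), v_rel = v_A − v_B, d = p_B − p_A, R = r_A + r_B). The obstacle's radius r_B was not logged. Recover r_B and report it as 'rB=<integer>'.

m = 8173
d = (14, 8);  v_rel = (7, 2),  |v_rel|² = 53
v_rel×d = (7)·(8) − (2)·(14) = 28
since m = R²·53 − 28²:  R² = (784 + 8173) / 53 = 169
R = √169 = 13  ⇒  r_B = 13 − 6 = 7

rB=7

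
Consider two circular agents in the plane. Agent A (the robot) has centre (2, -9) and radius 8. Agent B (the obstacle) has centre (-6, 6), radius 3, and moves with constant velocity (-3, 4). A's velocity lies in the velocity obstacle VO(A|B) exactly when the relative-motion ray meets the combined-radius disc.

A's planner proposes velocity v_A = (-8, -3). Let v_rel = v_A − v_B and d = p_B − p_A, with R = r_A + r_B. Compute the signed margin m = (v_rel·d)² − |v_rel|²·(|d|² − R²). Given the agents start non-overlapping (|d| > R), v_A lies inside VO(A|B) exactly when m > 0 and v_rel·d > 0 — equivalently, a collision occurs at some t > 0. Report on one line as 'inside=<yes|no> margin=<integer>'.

d = (-8, 15),  |d|² = 289;  R = 8+3 = 11,  c = 289−11² = 168
v_rel = (-5, -7),  |v_rel|² = 74;  v_rel·d = (-5)·(-8) + (-7)·(15) = -65
74·t² + 130·t + 168 = 0  ⇒  m = (-65)² − 74·168 = -8207
m = -8207 < 0,  v_rel·d = -65 < 0  ⇒  outside

inside=no margin=-8207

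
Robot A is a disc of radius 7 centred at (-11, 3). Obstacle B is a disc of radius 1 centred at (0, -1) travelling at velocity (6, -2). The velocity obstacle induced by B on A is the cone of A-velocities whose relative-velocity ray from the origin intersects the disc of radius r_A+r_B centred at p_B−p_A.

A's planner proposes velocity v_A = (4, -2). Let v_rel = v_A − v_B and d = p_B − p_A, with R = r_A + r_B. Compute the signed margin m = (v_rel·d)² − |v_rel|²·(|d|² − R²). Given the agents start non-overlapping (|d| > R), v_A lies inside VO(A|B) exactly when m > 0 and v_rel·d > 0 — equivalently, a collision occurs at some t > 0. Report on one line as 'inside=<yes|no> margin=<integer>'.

d = (11, -4),  |d|² = 137;  R = 7+1 = 8,  c = 137−8² = 73
v_rel = (-2, 0),  |v_rel|² = 4;  v_rel·d = (-2)·(11) + (0)·(-4) = -22
4·t² + 44·t + 73 = 0  ⇒  m = (-22)² − 4·73 = 192
m = 192 > 0,  v_rel·d = -22 < 0  ⇒  outside

inside=no margin=192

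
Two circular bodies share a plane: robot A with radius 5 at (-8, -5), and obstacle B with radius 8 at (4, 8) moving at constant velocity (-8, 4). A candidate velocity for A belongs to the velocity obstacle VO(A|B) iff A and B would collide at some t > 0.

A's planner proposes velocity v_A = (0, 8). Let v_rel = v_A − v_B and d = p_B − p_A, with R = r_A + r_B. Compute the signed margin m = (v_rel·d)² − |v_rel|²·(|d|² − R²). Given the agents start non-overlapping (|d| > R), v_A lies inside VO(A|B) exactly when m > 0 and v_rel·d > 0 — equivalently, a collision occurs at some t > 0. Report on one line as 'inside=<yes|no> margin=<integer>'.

d = (12, 13),  |d|² = 313;  R = 5+8 = 13,  c = 313−13² = 144
v_rel = (8, 4),  |v_rel|² = 80;  v_rel·d = (8)·(12) + (4)·(13) = 148
80·t² − 296·t + 144 = 0  ⇒  m = 148² − 80·144 = 10384
m = 10384 > 0,  v_rel·d = 148 > 0  ⇒  inside

inside=yes margin=10384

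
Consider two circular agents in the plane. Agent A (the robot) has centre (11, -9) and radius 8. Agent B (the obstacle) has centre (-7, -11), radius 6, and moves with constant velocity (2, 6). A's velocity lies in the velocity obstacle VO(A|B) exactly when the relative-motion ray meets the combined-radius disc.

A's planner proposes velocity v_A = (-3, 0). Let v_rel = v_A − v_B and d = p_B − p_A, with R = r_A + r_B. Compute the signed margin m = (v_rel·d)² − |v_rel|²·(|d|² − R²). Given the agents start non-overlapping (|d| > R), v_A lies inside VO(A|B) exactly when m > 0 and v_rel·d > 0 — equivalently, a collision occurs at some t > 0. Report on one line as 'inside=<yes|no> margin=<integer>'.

d = (-18, -2),  |d|² = 328;  R = 8+6 = 14,  c = 328−14² = 132
v_rel = (-5, -6),  |v_rel|² = 61;  v_rel·d = (-5)·(-18) + (-6)·(-2) = 102
61·t² − 204·t + 132 = 0  ⇒  m = 102² − 61·132 = 2352
m = 2352 > 0,  v_rel·d = 102 > 0  ⇒  inside

inside=yes margin=2352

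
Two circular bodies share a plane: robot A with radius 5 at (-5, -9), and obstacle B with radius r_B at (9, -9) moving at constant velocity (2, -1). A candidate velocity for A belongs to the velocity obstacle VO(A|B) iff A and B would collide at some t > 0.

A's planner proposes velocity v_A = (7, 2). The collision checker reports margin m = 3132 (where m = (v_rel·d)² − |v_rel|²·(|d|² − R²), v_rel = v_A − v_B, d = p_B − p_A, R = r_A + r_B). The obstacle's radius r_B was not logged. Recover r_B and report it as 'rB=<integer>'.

m = 3132
d = (14, 0);  v_rel = (5, 3),  |v_rel|² = 34
v_rel×d = (5)·(0) − (3)·(14) = -42
since m = R²·34 − (-42)²:  R² = (1764 + 3132) / 34 = 144
R = √144 = 12  ⇒  r_B = 12 − 5 = 7

rB=7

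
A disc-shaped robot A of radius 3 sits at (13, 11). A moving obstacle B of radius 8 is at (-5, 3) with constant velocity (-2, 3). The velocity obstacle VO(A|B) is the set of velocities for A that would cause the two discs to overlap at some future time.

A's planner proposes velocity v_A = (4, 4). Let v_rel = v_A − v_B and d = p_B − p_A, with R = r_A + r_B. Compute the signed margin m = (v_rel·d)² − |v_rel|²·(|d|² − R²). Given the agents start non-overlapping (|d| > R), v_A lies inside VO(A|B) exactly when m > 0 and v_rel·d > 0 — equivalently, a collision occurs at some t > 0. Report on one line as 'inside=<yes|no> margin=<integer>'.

d = (-18, -8),  |d|² = 388;  R = 3+8 = 11,  c = 388−11² = 267
v_rel = (6, 1),  |v_rel|² = 37;  v_rel·d = (6)·(-18) + (1)·(-8) = -116
37·t² + 232·t + 267 = 0  ⇒  m = (-116)² − 37·267 = 3577
m = 3577 > 0,  v_rel·d = -116 < 0  ⇒  outside

inside=no margin=3577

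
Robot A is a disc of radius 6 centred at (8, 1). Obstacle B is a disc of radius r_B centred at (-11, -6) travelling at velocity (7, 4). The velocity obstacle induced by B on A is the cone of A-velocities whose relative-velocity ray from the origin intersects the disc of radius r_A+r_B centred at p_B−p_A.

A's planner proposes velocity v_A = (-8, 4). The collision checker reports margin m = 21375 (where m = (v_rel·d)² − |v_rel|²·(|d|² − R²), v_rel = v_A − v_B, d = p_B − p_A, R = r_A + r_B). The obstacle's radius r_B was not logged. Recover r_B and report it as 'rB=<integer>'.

m = 21375
d = (-19, -7);  v_rel = (-15, 0),  |v_rel|² = 225
v_rel×d = (-15)·(-7) − (0)·(-19) = 105
since m = R²·225 − 105²:  R² = (11025 + 21375) / 225 = 144
R = √144 = 12  ⇒  r_B = 12 − 6 = 6

rB=6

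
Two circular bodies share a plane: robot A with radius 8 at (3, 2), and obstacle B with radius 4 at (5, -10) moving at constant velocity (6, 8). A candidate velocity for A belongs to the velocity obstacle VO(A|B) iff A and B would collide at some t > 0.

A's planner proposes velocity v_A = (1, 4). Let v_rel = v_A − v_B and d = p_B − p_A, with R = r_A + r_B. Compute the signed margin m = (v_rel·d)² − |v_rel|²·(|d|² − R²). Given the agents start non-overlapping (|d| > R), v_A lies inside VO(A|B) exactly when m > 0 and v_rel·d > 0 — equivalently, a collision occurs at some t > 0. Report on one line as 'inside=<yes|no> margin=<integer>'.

d = (2, -12),  |d|² = 148;  R = 8+4 = 12,  c = 148−12² = 4
v_rel = (-5, -4),  |v_rel|² = 41;  v_rel·d = (-5)·(2) + (-4)·(-12) = 38
41·t² − 76·t + 4 = 0  ⇒  m = 38² − 41·4 = 1280
m = 1280 > 0,  v_rel·d = 38 > 0  ⇒  inside

inside=yes margin=1280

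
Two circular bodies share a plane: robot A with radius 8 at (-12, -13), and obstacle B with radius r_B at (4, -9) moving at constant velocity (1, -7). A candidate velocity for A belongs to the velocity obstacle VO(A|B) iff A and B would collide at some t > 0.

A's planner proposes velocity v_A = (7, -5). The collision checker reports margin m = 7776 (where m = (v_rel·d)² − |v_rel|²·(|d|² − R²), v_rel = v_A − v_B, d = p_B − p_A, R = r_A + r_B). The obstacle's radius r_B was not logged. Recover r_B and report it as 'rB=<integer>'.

m = 7776
d = (16, 4);  v_rel = (6, 2),  |v_rel|² = 40
v_rel×d = (6)·(4) − (2)·(16) = -8
since m = R²·40 − (-8)²:  R² = (64 + 7776) / 40 = 196
R = √196 = 14  ⇒  r_B = 14 − 8 = 6

rB=6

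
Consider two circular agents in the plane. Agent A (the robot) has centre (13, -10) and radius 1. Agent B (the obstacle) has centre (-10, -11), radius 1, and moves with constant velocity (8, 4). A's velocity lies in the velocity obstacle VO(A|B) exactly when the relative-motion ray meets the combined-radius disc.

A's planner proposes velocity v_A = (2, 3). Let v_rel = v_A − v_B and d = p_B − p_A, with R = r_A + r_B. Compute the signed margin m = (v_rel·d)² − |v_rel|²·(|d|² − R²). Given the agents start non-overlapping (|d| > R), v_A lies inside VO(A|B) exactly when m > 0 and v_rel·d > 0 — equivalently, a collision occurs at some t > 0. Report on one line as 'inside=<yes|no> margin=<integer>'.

d = (-23, -1),  |d|² = 530;  R = 1+1 = 2,  c = 530−2² = 526
v_rel = (-6, -1),  |v_rel|² = 37;  v_rel·d = (-6)·(-23) + (-1)·(-1) = 139
37·t² − 278·t + 526 = 0  ⇒  m = 139² − 37·526 = -141
m = -141 < 0,  v_rel·d = 139 > 0  ⇒  outside

inside=no margin=-141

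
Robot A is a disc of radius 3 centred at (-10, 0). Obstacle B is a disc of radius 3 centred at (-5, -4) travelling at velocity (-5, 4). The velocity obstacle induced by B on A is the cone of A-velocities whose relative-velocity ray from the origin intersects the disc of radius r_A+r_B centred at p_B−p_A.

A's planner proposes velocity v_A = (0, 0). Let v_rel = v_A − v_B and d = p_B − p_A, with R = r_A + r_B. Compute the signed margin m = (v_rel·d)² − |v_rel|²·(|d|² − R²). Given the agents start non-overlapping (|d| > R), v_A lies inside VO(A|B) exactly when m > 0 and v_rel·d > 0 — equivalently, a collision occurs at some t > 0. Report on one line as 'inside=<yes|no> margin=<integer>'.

d = (5, -4),  |d|² = 41;  R = 3+3 = 6,  c = 41−6² = 5
v_rel = (5, -4),  |v_rel|² = 41;  v_rel·d = (5)·(5) + (-4)·(-4) = 41
41·t² − 82·t + 5 = 0  ⇒  m = 41² − 41·5 = 1476
m = 1476 > 0,  v_rel·d = 41 > 0  ⇒  inside

inside=yes margin=1476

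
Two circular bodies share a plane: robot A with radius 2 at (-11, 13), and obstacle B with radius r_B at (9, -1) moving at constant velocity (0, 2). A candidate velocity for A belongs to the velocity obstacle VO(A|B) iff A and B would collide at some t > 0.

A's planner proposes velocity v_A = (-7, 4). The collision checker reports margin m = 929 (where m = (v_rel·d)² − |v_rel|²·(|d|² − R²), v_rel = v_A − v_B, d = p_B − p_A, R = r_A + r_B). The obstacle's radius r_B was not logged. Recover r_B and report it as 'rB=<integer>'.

m = 929
d = (20, -14);  v_rel = (-7, 2),  |v_rel|² = 53
v_rel×d = (-7)·(-14) − (2)·(20) = 58
since m = R²·53 − 58²:  R² = (3364 + 929) / 53 = 81
R = √81 = 9  ⇒  r_B = 9 − 2 = 7

rB=7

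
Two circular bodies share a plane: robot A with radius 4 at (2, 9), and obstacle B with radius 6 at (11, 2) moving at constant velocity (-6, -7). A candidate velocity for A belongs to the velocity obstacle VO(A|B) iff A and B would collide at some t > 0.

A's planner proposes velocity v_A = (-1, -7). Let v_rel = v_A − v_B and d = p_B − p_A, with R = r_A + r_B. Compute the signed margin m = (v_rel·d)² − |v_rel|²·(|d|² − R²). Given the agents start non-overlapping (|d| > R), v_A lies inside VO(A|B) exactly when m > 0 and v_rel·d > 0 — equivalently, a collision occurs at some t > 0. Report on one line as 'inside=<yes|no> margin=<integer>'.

d = (9, -7),  |d|² = 130;  R = 4+6 = 10,  c = 130−10² = 30
v_rel = (5, 0),  |v_rel|² = 25;  v_rel·d = (5)·(9) + (0)·(-7) = 45
25·t² − 90·t + 30 = 0  ⇒  m = 45² − 25·30 = 1275
m = 1275 > 0,  v_rel·d = 45 > 0  ⇒  inside

inside=yes margin=1275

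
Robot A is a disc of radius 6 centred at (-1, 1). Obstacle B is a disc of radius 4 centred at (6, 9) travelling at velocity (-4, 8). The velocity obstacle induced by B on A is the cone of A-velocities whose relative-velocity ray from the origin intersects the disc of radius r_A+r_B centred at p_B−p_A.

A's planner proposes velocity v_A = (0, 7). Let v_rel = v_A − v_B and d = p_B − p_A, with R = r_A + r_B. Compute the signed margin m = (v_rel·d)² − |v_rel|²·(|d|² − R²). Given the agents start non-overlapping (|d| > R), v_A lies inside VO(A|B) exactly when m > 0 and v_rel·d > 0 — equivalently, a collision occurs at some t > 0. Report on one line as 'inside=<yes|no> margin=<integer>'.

d = (7, 8),  |d|² = 113;  R = 6+4 = 10,  c = 113−10² = 13
v_rel = (4, -1),  |v_rel|² = 17;  v_rel·d = (4)·(7) + (-1)·(8) = 20
17·t² − 40·t + 13 = 0  ⇒  m = 20² − 17·13 = 179
m = 179 > 0,  v_rel·d = 20 > 0  ⇒  inside

inside=yes margin=179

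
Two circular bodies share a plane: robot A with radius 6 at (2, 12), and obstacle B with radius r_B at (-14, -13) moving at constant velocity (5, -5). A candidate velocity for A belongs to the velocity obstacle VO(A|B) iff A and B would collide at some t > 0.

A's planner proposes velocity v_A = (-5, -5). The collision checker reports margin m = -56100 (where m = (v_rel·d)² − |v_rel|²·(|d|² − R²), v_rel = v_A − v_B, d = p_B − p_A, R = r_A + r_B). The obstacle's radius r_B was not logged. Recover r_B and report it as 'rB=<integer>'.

m = -56100
d = (-16, -25);  v_rel = (-10, 0),  |v_rel|² = 100
v_rel×d = (-10)·(-25) − (0)·(-16) = 250
since m = R²·100 − 250²:  R² = (62500 + -56100) / 100 = 64
R = √64 = 8  ⇒  r_B = 8 − 6 = 2

rB=2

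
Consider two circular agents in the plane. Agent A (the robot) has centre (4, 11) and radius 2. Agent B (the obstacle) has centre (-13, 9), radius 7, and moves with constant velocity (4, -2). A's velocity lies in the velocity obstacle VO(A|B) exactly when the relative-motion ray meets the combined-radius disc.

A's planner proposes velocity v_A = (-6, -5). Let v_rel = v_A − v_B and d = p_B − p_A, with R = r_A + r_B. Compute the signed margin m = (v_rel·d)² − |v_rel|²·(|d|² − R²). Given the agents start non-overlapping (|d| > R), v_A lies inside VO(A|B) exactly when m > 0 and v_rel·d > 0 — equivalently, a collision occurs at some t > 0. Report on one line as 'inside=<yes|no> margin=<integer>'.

d = (-17, -2),  |d|² = 293;  R = 2+7 = 9,  c = 293−9² = 212
v_rel = (-10, -3),  |v_rel|² = 109;  v_rel·d = (-10)·(-17) + (-3)·(-2) = 176
109·t² − 352·t + 212 = 0  ⇒  m = 176² − 109·212 = 7868
m = 7868 > 0,  v_rel·d = 176 > 0  ⇒  inside

inside=yes margin=7868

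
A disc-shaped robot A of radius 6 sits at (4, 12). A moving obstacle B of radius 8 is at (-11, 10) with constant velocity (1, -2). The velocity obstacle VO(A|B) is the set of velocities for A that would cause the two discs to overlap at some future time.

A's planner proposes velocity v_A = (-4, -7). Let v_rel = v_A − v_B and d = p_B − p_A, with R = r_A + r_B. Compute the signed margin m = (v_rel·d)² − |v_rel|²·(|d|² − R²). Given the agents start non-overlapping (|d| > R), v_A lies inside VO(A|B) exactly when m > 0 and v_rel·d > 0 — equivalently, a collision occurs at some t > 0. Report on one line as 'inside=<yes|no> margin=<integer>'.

d = (-15, -2),  |d|² = 229;  R = 6+8 = 14,  c = 229−14² = 33
v_rel = (-5, -5),  |v_rel|² = 50;  v_rel·d = (-5)·(-15) + (-5)·(-2) = 85
50·t² − 170·t + 33 = 0  ⇒  m = 85² − 50·33 = 5575
m = 5575 > 0,  v_rel·d = 85 > 0  ⇒  inside

inside=yes margin=5575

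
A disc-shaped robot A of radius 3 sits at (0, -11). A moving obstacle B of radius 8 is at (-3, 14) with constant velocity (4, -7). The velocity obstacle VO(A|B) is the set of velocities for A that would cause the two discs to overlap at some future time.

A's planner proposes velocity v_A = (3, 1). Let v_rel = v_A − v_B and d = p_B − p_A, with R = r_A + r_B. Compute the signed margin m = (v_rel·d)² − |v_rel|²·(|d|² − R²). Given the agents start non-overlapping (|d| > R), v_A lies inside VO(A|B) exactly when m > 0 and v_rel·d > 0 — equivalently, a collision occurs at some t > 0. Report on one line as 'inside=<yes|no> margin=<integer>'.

d = (-3, 25),  |d|² = 634;  R = 3+8 = 11,  c = 634−11² = 513
v_rel = (-1, 8),  |v_rel|² = 65;  v_rel·d = (-1)·(-3) + (8)·(25) = 203
65·t² − 406·t + 513 = 0  ⇒  m = 203² − 65·513 = 7864
m = 7864 > 0,  v_rel·d = 203 > 0  ⇒  inside

inside=yes margin=7864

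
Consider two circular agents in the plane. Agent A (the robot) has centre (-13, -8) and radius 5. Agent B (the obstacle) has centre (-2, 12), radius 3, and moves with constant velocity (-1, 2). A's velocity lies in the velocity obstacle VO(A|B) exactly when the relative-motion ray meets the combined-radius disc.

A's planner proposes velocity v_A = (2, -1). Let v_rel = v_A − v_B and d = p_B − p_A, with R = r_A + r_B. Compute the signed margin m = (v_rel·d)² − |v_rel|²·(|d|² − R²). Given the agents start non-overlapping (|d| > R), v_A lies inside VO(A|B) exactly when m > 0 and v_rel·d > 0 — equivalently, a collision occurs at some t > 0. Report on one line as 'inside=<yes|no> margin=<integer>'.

d = (11, 20),  |d|² = 521;  R = 5+3 = 8,  c = 521−8² = 457
v_rel = (3, -3),  |v_rel|² = 18;  v_rel·d = (3)·(11) + (-3)·(20) = -27
18·t² + 54·t + 457 = 0  ⇒  m = (-27)² − 18·457 = -7497
m = -7497 < 0,  v_rel·d = -27 < 0  ⇒  outside

inside=no margin=-7497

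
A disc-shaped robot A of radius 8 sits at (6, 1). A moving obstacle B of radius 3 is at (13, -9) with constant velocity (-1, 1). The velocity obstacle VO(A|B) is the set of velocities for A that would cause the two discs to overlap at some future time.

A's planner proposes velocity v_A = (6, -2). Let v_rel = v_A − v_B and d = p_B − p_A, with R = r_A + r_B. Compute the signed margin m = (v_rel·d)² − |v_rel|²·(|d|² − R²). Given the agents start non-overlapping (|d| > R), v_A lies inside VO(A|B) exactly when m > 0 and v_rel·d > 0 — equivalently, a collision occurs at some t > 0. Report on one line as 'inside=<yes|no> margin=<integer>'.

d = (7, -10),  |d|² = 149;  R = 8+3 = 11,  c = 149−11² = 28
v_rel = (7, -3),  |v_rel|² = 58;  v_rel·d = (7)·(7) + (-3)·(-10) = 79
58·t² − 158·t + 28 = 0  ⇒  m = 79² − 58·28 = 4617
m = 4617 > 0,  v_rel·d = 79 > 0  ⇒  inside

inside=yes margin=4617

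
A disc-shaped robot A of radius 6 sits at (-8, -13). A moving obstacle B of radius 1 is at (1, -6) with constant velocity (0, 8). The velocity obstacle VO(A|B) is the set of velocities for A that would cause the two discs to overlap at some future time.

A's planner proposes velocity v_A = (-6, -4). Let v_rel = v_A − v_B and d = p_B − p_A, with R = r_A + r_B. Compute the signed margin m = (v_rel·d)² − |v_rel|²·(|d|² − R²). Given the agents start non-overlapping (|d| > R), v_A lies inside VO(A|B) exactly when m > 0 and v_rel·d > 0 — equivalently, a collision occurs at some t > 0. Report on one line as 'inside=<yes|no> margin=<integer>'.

d = (9, 7),  |d|² = 130;  R = 6+1 = 7,  c = 130−7² = 81
v_rel = (-6, -12),  |v_rel|² = 180;  v_rel·d = (-6)·(9) + (-12)·(7) = -138
180·t² + 276·t + 81 = 0  ⇒  m = (-138)² − 180·81 = 4464
m = 4464 > 0,  v_rel·d = -138 < 0  ⇒  outside

inside=no margin=4464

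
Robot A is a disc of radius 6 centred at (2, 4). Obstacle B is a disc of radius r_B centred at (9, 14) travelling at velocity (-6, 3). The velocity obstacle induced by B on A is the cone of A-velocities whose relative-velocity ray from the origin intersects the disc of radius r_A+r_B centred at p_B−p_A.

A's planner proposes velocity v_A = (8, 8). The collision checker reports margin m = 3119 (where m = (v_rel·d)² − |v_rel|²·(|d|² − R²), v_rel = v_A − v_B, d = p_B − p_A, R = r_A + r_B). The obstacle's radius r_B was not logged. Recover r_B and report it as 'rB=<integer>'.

m = 3119
d = (7, 10);  v_rel = (14, 5),  |v_rel|² = 221
v_rel×d = (14)·(10) − (5)·(7) = 105
since m = R²·221 − 105²:  R² = (11025 + 3119) / 221 = 64
R = √64 = 8  ⇒  r_B = 8 − 6 = 2

rB=2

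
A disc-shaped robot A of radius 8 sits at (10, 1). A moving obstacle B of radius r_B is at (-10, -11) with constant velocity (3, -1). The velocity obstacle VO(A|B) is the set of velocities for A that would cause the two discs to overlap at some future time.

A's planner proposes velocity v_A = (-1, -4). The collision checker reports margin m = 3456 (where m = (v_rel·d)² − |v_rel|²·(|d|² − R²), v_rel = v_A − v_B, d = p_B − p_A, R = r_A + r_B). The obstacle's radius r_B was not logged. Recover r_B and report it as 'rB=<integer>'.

m = 3456
d = (-20, -12);  v_rel = (-4, -3),  |v_rel|² = 25
v_rel×d = (-4)·(-12) − (-3)·(-20) = -12
since m = R²·25 − (-12)²:  R² = (144 + 3456) / 25 = 144
R = √144 = 12  ⇒  r_B = 12 − 8 = 4

rB=4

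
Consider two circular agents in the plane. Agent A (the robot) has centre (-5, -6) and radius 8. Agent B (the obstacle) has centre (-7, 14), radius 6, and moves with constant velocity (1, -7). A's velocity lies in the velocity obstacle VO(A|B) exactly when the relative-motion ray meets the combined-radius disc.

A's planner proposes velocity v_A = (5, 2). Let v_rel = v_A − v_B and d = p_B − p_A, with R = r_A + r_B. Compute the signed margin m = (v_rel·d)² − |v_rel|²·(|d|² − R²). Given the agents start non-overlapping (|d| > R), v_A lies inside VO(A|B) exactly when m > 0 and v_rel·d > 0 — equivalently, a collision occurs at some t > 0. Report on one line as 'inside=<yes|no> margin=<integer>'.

d = (-2, 20),  |d|² = 404;  R = 8+6 = 14,  c = 404−14² = 208
v_rel = (4, 9),  |v_rel|² = 97;  v_rel·d = (4)·(-2) + (9)·(20) = 172
97·t² − 344·t + 208 = 0  ⇒  m = 172² − 97·208 = 9408
m = 9408 > 0,  v_rel·d = 172 > 0  ⇒  inside

inside=yes margin=9408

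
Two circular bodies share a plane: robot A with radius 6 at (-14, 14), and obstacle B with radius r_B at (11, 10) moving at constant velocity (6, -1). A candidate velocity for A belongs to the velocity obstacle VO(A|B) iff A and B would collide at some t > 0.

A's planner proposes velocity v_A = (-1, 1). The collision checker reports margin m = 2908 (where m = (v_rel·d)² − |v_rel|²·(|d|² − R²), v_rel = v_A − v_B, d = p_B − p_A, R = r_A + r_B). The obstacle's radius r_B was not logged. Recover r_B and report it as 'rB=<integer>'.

m = 2908
d = (25, -4);  v_rel = (-7, 2),  |v_rel|² = 53
v_rel×d = (-7)·(-4) − (2)·(25) = -22
since m = R²·53 − (-22)²:  R² = (484 + 2908) / 53 = 64
R = √64 = 8  ⇒  r_B = 8 − 6 = 2

rB=2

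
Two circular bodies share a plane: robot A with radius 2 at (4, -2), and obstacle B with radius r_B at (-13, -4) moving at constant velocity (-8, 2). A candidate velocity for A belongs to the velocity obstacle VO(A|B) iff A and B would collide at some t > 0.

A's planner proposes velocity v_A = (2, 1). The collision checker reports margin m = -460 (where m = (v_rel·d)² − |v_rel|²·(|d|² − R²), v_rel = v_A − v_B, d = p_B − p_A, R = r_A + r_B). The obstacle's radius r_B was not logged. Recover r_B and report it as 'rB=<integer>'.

m = -460
d = (-17, -2);  v_rel = (10, -1),  |v_rel|² = 101
v_rel×d = (10)·(-2) − (-1)·(-17) = -37
since m = R²·101 − (-37)²:  R² = (1369 + -460) / 101 = 9
R = √9 = 3  ⇒  r_B = 3 − 2 = 1

rB=1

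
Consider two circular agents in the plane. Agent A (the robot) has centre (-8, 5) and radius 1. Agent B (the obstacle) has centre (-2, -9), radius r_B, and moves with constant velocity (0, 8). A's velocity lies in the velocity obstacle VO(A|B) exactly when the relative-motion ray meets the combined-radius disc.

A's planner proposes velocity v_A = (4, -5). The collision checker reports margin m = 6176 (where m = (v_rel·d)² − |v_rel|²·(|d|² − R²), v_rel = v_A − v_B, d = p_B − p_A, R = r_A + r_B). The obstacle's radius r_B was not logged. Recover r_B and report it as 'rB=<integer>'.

m = 6176
d = (6, -14);  v_rel = (4, -13),  |v_rel|² = 185
v_rel×d = (4)·(-14) − (-13)·(6) = 22
since m = R²·185 − 22²:  R² = (484 + 6176) / 185 = 36
R = √36 = 6  ⇒  r_B = 6 − 1 = 5

rB=5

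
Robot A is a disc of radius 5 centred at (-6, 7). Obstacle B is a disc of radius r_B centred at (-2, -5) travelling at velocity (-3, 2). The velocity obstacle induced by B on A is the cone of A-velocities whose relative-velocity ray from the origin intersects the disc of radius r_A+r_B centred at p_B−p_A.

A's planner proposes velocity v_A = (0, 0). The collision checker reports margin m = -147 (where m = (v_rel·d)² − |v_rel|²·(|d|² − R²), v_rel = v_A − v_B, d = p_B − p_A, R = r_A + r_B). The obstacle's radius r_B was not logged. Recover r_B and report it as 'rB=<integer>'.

m = -147
d = (4, -12);  v_rel = (3, -2),  |v_rel|² = 13
v_rel×d = (3)·(-12) − (-2)·(4) = -28
since m = R²·13 − (-28)²:  R² = (784 + -147) / 13 = 49
R = √49 = 7  ⇒  r_B = 7 − 5 = 2

rB=2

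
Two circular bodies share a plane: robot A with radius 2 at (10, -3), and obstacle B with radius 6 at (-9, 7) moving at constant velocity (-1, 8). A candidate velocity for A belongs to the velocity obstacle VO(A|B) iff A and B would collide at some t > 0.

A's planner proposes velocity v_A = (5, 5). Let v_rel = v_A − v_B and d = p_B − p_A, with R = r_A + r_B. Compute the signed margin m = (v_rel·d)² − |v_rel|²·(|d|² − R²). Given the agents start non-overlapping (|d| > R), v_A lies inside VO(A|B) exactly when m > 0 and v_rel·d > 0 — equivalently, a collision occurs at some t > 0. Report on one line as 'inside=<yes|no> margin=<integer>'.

d = (-19, 10),  |d|² = 461;  R = 2+6 = 8,  c = 461−8² = 397
v_rel = (6, -3),  |v_rel|² = 45;  v_rel·d = (6)·(-19) + (-3)·(10) = -144
45·t² + 288·t + 397 = 0  ⇒  m = (-144)² − 45·397 = 2871
m = 2871 > 0,  v_rel·d = -144 < 0  ⇒  outside

inside=no margin=2871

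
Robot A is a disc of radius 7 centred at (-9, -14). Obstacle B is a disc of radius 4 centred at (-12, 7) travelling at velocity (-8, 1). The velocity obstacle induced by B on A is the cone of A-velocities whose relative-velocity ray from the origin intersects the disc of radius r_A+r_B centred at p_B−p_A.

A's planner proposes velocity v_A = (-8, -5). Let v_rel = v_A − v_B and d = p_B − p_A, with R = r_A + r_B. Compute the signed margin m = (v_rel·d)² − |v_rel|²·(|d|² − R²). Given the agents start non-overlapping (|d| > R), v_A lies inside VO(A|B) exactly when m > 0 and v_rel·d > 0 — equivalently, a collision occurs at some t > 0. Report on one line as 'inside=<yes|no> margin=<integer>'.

d = (-3, 21),  |d|² = 450;  R = 7+4 = 11,  c = 450−11² = 329
v_rel = (0, -6),  |v_rel|² = 36;  v_rel·d = (0)·(-3) + (-6)·(21) = -126
36·t² + 252·t + 329 = 0  ⇒  m = (-126)² − 36·329 = 4032
m = 4032 > 0,  v_rel·d = -126 < 0  ⇒  outside

inside=no margin=4032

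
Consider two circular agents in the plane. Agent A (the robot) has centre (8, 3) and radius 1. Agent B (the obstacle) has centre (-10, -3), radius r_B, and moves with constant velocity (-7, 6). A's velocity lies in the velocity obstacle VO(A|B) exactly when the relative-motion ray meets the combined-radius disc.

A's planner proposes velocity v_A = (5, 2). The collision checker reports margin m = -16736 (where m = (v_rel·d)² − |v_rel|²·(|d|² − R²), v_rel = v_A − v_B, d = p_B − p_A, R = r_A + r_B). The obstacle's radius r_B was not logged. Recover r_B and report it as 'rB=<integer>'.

m = -16736
d = (-18, -6);  v_rel = (12, -4),  |v_rel|² = 160
v_rel×d = (12)·(-6) − (-4)·(-18) = -144
since m = R²·160 − (-144)²:  R² = (20736 + -16736) / 160 = 25
R = √25 = 5  ⇒  r_B = 5 − 1 = 4

rB=4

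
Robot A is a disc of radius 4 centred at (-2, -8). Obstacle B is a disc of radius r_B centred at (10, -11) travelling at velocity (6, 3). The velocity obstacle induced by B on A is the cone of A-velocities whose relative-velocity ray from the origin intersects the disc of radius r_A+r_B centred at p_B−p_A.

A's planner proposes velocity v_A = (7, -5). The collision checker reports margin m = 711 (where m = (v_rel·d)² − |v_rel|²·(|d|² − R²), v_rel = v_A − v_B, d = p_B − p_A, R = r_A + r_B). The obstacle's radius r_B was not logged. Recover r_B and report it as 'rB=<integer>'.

m = 711
d = (12, -3);  v_rel = (1, -8),  |v_rel|² = 65
v_rel×d = (1)·(-3) − (-8)·(12) = 93
since m = R²·65 − 93²:  R² = (8649 + 711) / 65 = 144
R = √144 = 12  ⇒  r_B = 12 − 4 = 8

rB=8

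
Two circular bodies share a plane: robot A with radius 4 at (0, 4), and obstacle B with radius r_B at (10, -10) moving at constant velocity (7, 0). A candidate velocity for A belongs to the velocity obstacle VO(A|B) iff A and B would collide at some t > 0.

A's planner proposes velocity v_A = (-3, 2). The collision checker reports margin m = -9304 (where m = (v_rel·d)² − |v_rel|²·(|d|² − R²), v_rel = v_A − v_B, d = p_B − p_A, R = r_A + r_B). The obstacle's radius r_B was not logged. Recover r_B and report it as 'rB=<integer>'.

m = -9304
d = (10, -14);  v_rel = (-10, 2),  |v_rel|² = 104
v_rel×d = (-10)·(-14) − (2)·(10) = 120
since m = R²·104 − 120²:  R² = (14400 + -9304) / 104 = 49
R = √49 = 7  ⇒  r_B = 7 − 4 = 3

rB=3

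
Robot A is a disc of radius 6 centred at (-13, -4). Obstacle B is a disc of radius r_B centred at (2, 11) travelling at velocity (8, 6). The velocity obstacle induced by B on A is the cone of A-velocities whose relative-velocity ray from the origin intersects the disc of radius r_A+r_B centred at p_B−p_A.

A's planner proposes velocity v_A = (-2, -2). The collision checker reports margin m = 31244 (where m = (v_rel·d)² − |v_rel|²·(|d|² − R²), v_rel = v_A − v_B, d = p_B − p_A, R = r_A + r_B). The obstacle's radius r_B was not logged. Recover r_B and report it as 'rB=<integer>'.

m = 31244
d = (15, 15);  v_rel = (-10, -8),  |v_rel|² = 164
v_rel×d = (-10)·(15) − (-8)·(15) = -30
since m = R²·164 − (-30)²:  R² = (900 + 31244) / 164 = 196
R = √196 = 14  ⇒  r_B = 14 − 6 = 8

rB=8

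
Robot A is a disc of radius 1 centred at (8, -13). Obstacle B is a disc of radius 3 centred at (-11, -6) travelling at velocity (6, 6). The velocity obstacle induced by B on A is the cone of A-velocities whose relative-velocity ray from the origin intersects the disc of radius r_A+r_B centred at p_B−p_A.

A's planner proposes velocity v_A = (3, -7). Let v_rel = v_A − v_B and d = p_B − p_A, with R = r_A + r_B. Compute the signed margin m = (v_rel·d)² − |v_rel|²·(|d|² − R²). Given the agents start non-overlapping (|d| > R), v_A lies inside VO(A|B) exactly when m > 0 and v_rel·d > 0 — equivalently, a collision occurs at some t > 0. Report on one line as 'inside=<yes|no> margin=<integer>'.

d = (-19, 7),  |d|² = 410;  R = 1+3 = 4,  c = 410−4² = 394
v_rel = (-3, -13),  |v_rel|² = 178;  v_rel·d = (-3)·(-19) + (-13)·(7) = -34
178·t² + 68·t + 394 = 0  ⇒  m = (-34)² − 178·394 = -68976
m = -68976 < 0,  v_rel·d = -34 < 0  ⇒  outside

inside=no margin=-68976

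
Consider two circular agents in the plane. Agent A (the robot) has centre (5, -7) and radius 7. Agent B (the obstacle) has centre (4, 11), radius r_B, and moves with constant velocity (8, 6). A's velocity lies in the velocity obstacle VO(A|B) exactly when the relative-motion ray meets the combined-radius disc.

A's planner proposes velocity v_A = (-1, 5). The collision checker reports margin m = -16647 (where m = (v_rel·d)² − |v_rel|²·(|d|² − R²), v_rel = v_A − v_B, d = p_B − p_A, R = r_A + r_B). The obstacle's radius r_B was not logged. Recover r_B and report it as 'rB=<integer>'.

m = -16647
d = (-1, 18);  v_rel = (-9, -1),  |v_rel|² = 82
v_rel×d = (-9)·(18) − (-1)·(-1) = -163
since m = R²·82 − (-163)²:  R² = (26569 + -16647) / 82 = 121
R = √121 = 11  ⇒  r_B = 11 − 7 = 4

rB=4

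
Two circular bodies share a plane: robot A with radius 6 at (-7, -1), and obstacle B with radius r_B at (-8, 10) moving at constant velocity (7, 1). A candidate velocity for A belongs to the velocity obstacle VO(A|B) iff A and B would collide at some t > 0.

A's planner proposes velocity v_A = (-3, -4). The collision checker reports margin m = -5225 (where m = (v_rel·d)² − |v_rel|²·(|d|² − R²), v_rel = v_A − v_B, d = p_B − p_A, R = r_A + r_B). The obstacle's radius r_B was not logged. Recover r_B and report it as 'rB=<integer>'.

m = -5225
d = (-1, 11);  v_rel = (-10, -5),  |v_rel|² = 125
v_rel×d = (-10)·(11) − (-5)·(-1) = -115
since m = R²·125 − (-115)²:  R² = (13225 + -5225) / 125 = 64
R = √64 = 8  ⇒  r_B = 8 − 6 = 2

rB=2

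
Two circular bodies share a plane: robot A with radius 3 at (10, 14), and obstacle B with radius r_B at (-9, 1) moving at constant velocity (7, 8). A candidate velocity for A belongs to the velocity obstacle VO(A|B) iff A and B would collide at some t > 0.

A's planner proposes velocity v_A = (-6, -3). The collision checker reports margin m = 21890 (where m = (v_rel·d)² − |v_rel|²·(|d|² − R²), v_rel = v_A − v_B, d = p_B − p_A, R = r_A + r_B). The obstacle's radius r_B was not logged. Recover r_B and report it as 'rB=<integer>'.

m = 21890
d = (-19, -13);  v_rel = (-13, -11),  |v_rel|² = 290
v_rel×d = (-13)·(-13) − (-11)·(-19) = -40
since m = R²·290 − (-40)²:  R² = (1600 + 21890) / 290 = 81
R = √81 = 9  ⇒  r_B = 9 − 3 = 6

rB=6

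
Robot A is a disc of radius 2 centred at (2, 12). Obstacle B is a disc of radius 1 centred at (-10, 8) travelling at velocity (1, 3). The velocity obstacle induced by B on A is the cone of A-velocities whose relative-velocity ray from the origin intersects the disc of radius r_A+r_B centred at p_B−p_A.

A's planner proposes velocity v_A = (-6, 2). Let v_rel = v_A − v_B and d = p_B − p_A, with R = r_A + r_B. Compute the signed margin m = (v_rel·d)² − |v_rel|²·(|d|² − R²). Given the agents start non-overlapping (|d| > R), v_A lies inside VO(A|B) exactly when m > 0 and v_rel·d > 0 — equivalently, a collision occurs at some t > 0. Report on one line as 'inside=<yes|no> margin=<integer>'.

d = (-12, -4),  |d|² = 160;  R = 2+1 = 3,  c = 160−3² = 151
v_rel = (-7, -1),  |v_rel|² = 50;  v_rel·d = (-7)·(-12) + (-1)·(-4) = 88
50·t² − 176·t + 151 = 0  ⇒  m = 88² − 50·151 = 194
m = 194 > 0,  v_rel·d = 88 > 0  ⇒  inside

inside=yes margin=194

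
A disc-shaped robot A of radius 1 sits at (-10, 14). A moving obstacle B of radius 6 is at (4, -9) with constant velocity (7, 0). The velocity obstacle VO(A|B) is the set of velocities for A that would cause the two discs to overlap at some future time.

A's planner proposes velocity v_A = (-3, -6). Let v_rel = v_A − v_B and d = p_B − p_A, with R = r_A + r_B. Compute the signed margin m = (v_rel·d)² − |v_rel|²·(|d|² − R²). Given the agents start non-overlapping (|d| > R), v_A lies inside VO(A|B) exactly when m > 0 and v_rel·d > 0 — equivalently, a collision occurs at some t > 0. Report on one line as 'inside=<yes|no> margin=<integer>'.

d = (14, -23),  |d|² = 725;  R = 1+6 = 7,  c = 725−7² = 676
v_rel = (-10, -6),  |v_rel|² = 136;  v_rel·d = (-10)·(14) + (-6)·(-23) = -2
136·t² + 4·t + 676 = 0  ⇒  m = (-2)² − 136·676 = -91932
m = -91932 < 0,  v_rel·d = -2 < 0  ⇒  outside

inside=no margin=-91932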